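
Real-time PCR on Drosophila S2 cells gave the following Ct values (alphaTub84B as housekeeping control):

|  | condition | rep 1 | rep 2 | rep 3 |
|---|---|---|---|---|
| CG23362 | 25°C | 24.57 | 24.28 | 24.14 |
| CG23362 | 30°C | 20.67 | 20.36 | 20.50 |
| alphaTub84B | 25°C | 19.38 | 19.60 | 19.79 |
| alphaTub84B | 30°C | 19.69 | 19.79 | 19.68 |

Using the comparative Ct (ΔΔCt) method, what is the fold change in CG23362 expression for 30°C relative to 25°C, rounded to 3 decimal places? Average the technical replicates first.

Mean Ct: CG23362 25°C 24.330; CG23362 30°C 20.510; alphaTub84B 25°C 19.590; alphaTub84B 30°C 19.720
ΔCt(25°C) = 24.330 − 19.590 = 4.740
ΔCt(30°C) = 20.510 − 19.720 = 0.790
ΔΔCt = 0.790 − 4.740 = -3.950
Fold change = 2^(−(-3.950)) = 2^3.950 = 15.4550

15.455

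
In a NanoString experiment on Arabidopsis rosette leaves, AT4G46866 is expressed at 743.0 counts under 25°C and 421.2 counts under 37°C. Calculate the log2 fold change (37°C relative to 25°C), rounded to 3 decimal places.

Fold change = 421.2 / 743.0 = 0.5669
log2(0.5669) = -0.8189

-0.819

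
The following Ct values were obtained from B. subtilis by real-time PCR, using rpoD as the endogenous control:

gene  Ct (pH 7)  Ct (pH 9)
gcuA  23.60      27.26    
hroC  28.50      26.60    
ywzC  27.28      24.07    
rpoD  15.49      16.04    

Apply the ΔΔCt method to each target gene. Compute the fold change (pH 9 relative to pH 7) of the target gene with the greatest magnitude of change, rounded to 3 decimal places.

gcuA: ΔΔCt = (27.26−16.04) − (23.60−15.49) = 11.22 − 8.11 = 3.11; fold change = 2^-3.11 = 0.116
hroC: ΔΔCt = (26.60−16.04) − (28.50−15.49) = 10.56 − 13.01 = -2.45; fold change = 2^2.45 = 5.464
ywzC: ΔΔCt = (24.07−16.04) − (27.28−15.49) = 8.03 − 11.79 = -3.76; fold change = 2^3.76 = 13.548
ywzC has the largest |ΔΔCt| = 3.76.

13.548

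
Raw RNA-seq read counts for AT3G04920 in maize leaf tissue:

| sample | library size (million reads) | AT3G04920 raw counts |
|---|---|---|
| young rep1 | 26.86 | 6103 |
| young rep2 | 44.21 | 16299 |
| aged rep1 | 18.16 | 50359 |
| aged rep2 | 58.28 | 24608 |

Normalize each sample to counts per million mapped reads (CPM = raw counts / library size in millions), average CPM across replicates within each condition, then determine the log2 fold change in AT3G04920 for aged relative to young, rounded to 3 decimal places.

CPM(young rep1) = 6103 / 26.86 = 227.2152
CPM(young rep2) = 16299 / 44.21 = 368.6722
CPM(aged rep1) = 50359 / 18.16 = 2773.0727
CPM(aged rep2) = 24608 / 58.28 = 422.2375
mean CPM(young) = 297.9437; mean CPM(aged) = 1597.6551
Fold change = 1597.6551 / 297.9437 = 5.36227
log2(5.36227) = 2.4228

2.423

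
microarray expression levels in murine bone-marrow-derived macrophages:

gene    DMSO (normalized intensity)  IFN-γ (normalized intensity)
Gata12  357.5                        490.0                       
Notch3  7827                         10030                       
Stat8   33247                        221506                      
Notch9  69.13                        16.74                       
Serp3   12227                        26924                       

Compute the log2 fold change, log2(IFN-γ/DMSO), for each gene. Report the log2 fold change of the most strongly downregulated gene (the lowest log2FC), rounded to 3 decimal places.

log2(490.0/357.5) = 0.455  (Gata12)
log2(10030/7827) = 0.358  (Notch3)
log2(221506/33247) = 2.736  (Stat8)
log2(16.74/69.13) = -2.046  (Notch9)
log2(26924/12227) = 1.139  (Serp3)
Notch9 is most strongly downregulated.

-2.046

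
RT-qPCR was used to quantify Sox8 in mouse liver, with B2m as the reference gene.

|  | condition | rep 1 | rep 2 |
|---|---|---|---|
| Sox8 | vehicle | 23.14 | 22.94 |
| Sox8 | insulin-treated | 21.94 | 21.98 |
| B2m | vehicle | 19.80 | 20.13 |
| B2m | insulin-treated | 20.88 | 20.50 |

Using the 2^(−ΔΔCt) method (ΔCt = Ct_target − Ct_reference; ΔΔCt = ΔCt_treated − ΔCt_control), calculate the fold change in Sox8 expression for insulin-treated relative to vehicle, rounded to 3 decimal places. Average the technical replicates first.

Mean Ct: Sox8 vehicle 23.040; Sox8 insulin-treated 21.960; B2m vehicle 19.965; B2m insulin-treated 20.690
ΔCt(vehicle) = 23.040 − 19.965 = 3.075
ΔCt(insulin-treated) = 21.960 − 20.690 = 1.270
ΔΔCt = 1.270 − 3.075 = -1.805
Fold change = 2^(−(-1.805)) = 2^1.805 = 3.4943

3.494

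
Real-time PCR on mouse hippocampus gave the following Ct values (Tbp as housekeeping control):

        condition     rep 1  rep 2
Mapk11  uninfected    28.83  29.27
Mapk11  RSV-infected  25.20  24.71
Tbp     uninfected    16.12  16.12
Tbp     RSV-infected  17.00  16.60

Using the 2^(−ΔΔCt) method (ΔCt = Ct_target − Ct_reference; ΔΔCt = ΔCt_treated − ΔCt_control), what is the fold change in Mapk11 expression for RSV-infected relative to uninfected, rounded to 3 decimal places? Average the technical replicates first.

27.379

Mean Ct: Mapk11 uninfected 29.050; Mapk11 RSV-infected 24.955; Tbp uninfected 16.120; Tbp RSV-infected 16.800
ΔCt(uninfected) = 29.050 − 16.120 = 12.930
ΔCt(RSV-infected) = 24.955 − 16.800 = 8.155
ΔΔCt = 8.155 − 12.930 = -4.775
Fold change = 2^(−(-4.775)) = 2^4.775 = 27.3790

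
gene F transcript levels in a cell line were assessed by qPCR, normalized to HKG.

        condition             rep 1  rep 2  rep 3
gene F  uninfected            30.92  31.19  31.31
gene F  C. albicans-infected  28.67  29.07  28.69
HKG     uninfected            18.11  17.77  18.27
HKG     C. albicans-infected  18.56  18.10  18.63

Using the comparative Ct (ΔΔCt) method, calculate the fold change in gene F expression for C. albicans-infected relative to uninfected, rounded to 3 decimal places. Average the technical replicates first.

6.543

Mean Ct: gene F uninfected 31.140; gene F C. albicans-infected 28.810; HKG uninfected 18.050; HKG C. albicans-infected 18.430
ΔCt(uninfected) = 31.140 − 18.050 = 13.090
ΔCt(C. albicans-infected) = 28.810 − 18.430 = 10.380
ΔΔCt = 10.380 − 13.090 = -2.710
Fold change = 2^(−(-2.710)) = 2^2.710 = 6.5432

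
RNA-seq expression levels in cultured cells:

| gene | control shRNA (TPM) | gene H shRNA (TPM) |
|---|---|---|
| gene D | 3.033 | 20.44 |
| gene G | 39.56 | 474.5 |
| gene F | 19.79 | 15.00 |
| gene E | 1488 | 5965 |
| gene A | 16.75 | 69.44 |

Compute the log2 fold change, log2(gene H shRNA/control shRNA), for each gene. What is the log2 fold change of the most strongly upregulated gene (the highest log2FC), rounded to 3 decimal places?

3.584

log2(20.44/3.033) = 2.753  (gene D)
log2(474.5/39.56) = 3.584  (gene G)
log2(15.00/19.79) = -0.400  (gene F)
log2(5965/1488) = 2.003  (gene E)
log2(69.44/16.75) = 2.052  (gene A)
gene G is most strongly upregulated.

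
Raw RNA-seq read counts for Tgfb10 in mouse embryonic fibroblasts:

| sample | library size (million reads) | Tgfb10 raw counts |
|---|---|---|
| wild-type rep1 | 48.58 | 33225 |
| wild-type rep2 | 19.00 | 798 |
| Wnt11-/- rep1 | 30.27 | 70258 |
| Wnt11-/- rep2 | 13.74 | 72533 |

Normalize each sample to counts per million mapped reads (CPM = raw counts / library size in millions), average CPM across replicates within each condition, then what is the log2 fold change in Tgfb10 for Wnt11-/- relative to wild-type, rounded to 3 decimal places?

3.388

CPM(wild-type rep1) = 33225 / 48.58 = 683.9234
CPM(wild-type rep2) = 798 / 19.00 = 42.0000
CPM(Wnt11-/- rep1) = 70258 / 30.27 = 2321.0439
CPM(Wnt11-/- rep2) = 72533 / 13.74 = 5278.9665
mean CPM(wild-type) = 362.9617; mean CPM(Wnt11-/-) = 3800.0052
Fold change = 3800.0052 / 362.9617 = 10.46944
log2(10.46944) = 3.3881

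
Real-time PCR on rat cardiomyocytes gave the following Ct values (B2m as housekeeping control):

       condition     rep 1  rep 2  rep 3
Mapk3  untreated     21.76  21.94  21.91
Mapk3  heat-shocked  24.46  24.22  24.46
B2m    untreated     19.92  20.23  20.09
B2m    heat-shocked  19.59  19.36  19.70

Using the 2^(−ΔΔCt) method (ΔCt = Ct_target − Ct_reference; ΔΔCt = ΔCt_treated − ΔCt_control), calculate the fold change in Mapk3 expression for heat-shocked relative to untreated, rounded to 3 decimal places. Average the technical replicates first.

0.122

Mean Ct: Mapk3 untreated 21.870; Mapk3 heat-shocked 24.380; B2m untreated 20.080; B2m heat-shocked 19.550
ΔCt(untreated) = 21.870 − 20.080 = 1.790
ΔCt(heat-shocked) = 24.380 − 19.550 = 4.830
ΔΔCt = 4.830 − 1.790 = 3.040
Fold change = 2^(−3.040) = 0.1216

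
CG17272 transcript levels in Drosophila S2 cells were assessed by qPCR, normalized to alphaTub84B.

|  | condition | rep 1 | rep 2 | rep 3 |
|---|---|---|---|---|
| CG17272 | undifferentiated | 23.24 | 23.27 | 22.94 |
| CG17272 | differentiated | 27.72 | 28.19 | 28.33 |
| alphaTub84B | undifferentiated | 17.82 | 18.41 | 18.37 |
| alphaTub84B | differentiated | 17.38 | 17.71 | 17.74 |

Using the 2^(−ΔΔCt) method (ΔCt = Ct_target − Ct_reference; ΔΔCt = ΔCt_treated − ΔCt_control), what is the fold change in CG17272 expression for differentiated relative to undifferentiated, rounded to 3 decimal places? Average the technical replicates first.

Mean Ct: CG17272 undifferentiated 23.150; CG17272 differentiated 28.080; alphaTub84B undifferentiated 18.200; alphaTub84B differentiated 17.610
ΔCt(undifferentiated) = 23.150 − 18.200 = 4.950
ΔCt(differentiated) = 28.080 − 17.610 = 10.470
ΔΔCt = 10.470 − 4.950 = 5.520
Fold change = 2^(−5.520) = 0.0218

0.022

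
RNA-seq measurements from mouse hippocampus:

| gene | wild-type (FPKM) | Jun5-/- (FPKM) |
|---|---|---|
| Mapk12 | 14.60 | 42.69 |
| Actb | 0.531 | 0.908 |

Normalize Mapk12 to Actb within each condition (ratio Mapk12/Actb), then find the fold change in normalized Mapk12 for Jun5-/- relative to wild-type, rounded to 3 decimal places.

Mapk12/Actb (wild-type) = 14.60 / 0.531 = 27.495
Mapk12/Actb (Jun5-/-) = 42.69 / 0.908 = 47.015
Fold change = 47.015 / 27.495 = 1.7099

1.710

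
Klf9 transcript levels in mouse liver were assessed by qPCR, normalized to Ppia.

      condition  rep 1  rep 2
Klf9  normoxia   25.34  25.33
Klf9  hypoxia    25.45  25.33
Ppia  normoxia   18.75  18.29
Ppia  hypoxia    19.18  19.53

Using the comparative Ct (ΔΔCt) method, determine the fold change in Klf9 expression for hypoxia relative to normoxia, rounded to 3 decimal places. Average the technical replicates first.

Mean Ct: Klf9 normoxia 25.335; Klf9 hypoxia 25.390; Ppia normoxia 18.520; Ppia hypoxia 19.355
ΔCt(normoxia) = 25.335 − 18.520 = 6.815
ΔCt(hypoxia) = 25.390 − 19.355 = 6.035
ΔΔCt = 6.035 − 6.815 = -0.780
Fold change = 2^(−(-0.780)) = 2^0.780 = 1.7171

1.717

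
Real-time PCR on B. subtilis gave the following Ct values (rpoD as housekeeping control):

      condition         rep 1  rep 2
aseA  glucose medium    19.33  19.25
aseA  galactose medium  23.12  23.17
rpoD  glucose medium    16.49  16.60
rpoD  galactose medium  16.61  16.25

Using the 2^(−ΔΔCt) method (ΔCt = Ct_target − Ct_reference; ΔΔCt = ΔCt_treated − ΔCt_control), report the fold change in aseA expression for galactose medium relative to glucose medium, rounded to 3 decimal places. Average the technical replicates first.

0.064

Mean Ct: aseA glucose medium 19.290; aseA galactose medium 23.145; rpoD glucose medium 16.545; rpoD galactose medium 16.430
ΔCt(glucose medium) = 19.290 − 16.545 = 2.745
ΔCt(galactose medium) = 23.145 − 16.430 = 6.715
ΔΔCt = 6.715 − 2.745 = 3.970
Fold change = 2^(−3.970) = 0.0638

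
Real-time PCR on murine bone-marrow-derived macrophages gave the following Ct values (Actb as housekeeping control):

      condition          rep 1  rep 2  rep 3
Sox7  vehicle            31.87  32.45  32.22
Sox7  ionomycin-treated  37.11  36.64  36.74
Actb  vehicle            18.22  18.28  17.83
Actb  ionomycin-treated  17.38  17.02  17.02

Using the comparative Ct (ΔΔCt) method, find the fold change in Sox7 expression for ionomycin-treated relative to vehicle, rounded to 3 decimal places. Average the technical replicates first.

0.020

Mean Ct: Sox7 vehicle 32.180; Sox7 ionomycin-treated 36.830; Actb vehicle 18.110; Actb ionomycin-treated 17.140
ΔCt(vehicle) = 32.180 − 18.110 = 14.070
ΔCt(ionomycin-treated) = 36.830 − 17.140 = 19.690
ΔΔCt = 19.690 − 14.070 = 5.620
Fold change = 2^(−5.620) = 0.0203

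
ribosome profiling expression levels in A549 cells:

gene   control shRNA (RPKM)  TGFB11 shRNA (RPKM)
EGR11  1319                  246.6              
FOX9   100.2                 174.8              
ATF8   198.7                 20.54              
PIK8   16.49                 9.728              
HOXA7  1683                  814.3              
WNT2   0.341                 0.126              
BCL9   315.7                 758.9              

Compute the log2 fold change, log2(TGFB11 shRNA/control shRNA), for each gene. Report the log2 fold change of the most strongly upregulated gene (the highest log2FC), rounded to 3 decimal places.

1.265

log2(246.6/1319) = -2.419  (EGR11)
log2(174.8/100.2) = 0.803  (FOX9)
log2(20.54/198.7) = -3.274  (ATF8)
log2(9.728/16.49) = -0.761  (PIK8)
log2(814.3/1683) = -1.047  (HOXA7)
log2(0.126/0.341) = -1.436  (WNT2)
log2(758.9/315.7) = 1.265  (BCL9)
BCL9 is most strongly upregulated.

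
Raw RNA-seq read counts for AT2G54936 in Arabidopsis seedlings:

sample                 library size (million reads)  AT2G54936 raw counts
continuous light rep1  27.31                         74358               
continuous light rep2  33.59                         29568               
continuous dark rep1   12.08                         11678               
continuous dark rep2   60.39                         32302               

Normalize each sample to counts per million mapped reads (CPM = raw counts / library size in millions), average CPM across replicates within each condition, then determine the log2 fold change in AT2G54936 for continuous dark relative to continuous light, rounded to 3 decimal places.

-1.263

CPM(continuous light rep1) = 74358 / 27.31 = 2722.7389
CPM(continuous light rep2) = 29568 / 33.59 = 880.2620
CPM(continuous dark rep1) = 11678 / 12.08 = 966.7219
CPM(continuous dark rep2) = 32302 / 60.39 = 534.8899
mean CPM(continuous light) = 1801.5005; mean CPM(continuous dark) = 750.8059
Fold change = 750.8059 / 1801.5005 = 0.41677
log2(0.41677) = -1.2627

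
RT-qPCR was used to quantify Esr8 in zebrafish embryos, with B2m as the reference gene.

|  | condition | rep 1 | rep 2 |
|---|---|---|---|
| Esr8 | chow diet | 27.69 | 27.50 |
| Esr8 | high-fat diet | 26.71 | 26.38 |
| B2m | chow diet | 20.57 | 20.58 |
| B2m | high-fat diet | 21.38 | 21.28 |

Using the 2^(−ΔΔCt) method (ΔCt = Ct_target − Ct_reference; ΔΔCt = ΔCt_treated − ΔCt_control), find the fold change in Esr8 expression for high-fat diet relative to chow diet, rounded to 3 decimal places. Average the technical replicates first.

Mean Ct: Esr8 chow diet 27.595; Esr8 high-fat diet 26.545; B2m chow diet 20.575; B2m high-fat diet 21.330
ΔCt(chow diet) = 27.595 − 20.575 = 7.020
ΔCt(high-fat diet) = 26.545 − 21.330 = 5.215
ΔΔCt = 5.215 − 7.020 = -1.805
Fold change = 2^(−(-1.805)) = 2^1.805 = 3.4943

3.494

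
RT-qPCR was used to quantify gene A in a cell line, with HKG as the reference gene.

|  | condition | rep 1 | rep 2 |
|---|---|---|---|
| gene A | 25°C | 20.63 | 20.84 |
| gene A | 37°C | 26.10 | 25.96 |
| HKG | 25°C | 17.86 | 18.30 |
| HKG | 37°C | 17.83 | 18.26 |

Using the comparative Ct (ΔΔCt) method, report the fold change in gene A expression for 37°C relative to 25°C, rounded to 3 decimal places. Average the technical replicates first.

0.025

Mean Ct: gene A 25°C 20.735; gene A 37°C 26.030; HKG 25°C 18.080; HKG 37°C 18.045
ΔCt(25°C) = 20.735 − 18.080 = 2.655
ΔCt(37°C) = 26.030 − 18.045 = 7.985
ΔΔCt = 7.985 − 2.655 = 5.330
Fold change = 2^(−5.330) = 0.0249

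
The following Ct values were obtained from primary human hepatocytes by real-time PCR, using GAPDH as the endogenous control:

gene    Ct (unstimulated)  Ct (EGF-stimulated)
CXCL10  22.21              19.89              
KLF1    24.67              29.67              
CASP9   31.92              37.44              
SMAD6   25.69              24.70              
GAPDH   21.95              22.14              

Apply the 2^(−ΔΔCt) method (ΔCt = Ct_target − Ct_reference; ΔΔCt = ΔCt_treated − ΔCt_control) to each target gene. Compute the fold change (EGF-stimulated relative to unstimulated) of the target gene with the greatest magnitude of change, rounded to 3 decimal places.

0.025

CXCL10: ΔΔCt = (19.89−22.14) − (22.21−21.95) = -2.25 − 0.26 = -2.51; fold change = 2^2.51 = 5.696
KLF1: ΔΔCt = (29.67−22.14) − (24.67−21.95) = 7.53 − 2.72 = 4.81; fold change = 2^-4.81 = 0.036
CASP9: ΔΔCt = (37.44−22.14) − (31.92−21.95) = 15.30 − 9.97 = 5.33; fold change = 2^-5.33 = 0.025
SMAD6: ΔΔCt = (24.70−22.14) − (25.69−21.95) = 2.56 − 3.74 = -1.18; fold change = 2^1.18 = 2.266
CASP9 has the largest |ΔΔCt| = 5.33.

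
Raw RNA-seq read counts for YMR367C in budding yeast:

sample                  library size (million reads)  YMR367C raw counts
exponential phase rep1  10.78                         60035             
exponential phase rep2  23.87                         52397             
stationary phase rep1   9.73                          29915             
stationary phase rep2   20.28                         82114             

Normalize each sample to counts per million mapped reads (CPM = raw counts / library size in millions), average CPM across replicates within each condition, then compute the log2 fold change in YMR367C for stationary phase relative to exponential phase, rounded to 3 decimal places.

CPM(exponential phase rep1) = 60035 / 10.78 = 5569.1095
CPM(exponential phase rep2) = 52397 / 23.87 = 2195.0984
CPM(stationary phase rep1) = 29915 / 9.73 = 3074.5118
CPM(stationary phase rep2) = 82114 / 20.28 = 4049.0138
mean CPM(exponential phase) = 3882.1040; mean CPM(stationary phase) = 3561.7628
Fold change = 3561.7628 / 3882.1040 = 0.91748
log2(0.91748) = -0.1242

-0.124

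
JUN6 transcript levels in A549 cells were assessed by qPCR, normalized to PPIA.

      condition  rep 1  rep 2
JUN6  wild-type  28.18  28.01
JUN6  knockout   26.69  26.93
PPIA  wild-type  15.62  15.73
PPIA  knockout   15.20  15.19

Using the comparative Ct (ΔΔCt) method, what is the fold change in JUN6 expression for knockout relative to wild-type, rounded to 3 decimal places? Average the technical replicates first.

1.747

Mean Ct: JUN6 wild-type 28.095; JUN6 knockout 26.810; PPIA wild-type 15.675; PPIA knockout 15.195
ΔCt(wild-type) = 28.095 − 15.675 = 12.420
ΔCt(knockout) = 26.810 − 15.195 = 11.615
ΔΔCt = 11.615 − 12.420 = -0.805
Fold change = 2^(−(-0.805)) = 2^0.805 = 1.7471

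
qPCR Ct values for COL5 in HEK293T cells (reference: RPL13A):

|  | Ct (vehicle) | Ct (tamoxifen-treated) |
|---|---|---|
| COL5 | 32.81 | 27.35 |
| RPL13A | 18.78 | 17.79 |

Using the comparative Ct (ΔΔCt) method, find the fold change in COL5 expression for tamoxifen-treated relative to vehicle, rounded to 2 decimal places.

ΔCt(vehicle) = 32.810 − 18.780 = 14.030
ΔCt(tamoxifen-treated) = 27.350 − 17.790 = 9.560
ΔΔCt = 9.560 − 14.030 = -4.470
Fold change = 2^(−(-4.470)) = 2^4.470 = 22.162

22.16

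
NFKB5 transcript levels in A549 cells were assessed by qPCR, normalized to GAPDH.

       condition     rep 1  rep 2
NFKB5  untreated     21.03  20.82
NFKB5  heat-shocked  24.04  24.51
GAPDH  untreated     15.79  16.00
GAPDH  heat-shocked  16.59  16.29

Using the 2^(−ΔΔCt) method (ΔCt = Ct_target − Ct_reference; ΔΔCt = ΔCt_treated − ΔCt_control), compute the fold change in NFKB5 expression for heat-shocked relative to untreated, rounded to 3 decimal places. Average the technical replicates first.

Mean Ct: NFKB5 untreated 20.925; NFKB5 heat-shocked 24.275; GAPDH untreated 15.895; GAPDH heat-shocked 16.440
ΔCt(untreated) = 20.925 − 15.895 = 5.030
ΔCt(heat-shocked) = 24.275 − 16.440 = 7.835
ΔΔCt = 7.835 − 5.030 = 2.805
Fold change = 2^(−2.805) = 0.1431

0.143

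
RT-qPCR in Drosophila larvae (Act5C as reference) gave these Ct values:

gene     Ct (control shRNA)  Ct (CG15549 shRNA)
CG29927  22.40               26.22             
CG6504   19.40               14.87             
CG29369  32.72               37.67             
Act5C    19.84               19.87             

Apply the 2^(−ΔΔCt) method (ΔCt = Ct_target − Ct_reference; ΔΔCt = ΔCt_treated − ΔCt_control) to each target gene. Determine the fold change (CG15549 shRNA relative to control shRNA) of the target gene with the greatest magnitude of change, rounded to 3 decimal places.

CG29927: ΔΔCt = (26.22−19.87) − (22.40−19.84) = 6.35 − 2.56 = 3.79; fold change = 2^-3.79 = 0.072
CG6504: ΔΔCt = (14.87−19.87) − (19.40−19.84) = -5.00 − (-0.44) = -4.56; fold change = 2^4.56 = 23.588
CG29369: ΔΔCt = (37.67−19.87) − (32.72−19.84) = 17.80 − 12.88 = 4.92; fold change = 2^-4.92 = 0.033
CG29369 has the largest |ΔΔCt| = 4.92.

0.033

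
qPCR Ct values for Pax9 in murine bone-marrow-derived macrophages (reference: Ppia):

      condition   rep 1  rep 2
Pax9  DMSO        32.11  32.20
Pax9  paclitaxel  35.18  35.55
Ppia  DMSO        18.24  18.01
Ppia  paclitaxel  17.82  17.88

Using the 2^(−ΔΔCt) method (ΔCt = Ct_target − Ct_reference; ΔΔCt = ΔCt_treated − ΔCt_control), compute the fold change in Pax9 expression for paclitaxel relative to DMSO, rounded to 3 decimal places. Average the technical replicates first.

Mean Ct: Pax9 DMSO 32.155; Pax9 paclitaxel 35.365; Ppia DMSO 18.125; Ppia paclitaxel 17.850
ΔCt(DMSO) = 32.155 − 18.125 = 14.030
ΔCt(paclitaxel) = 35.365 − 17.850 = 17.515
ΔΔCt = 17.515 − 14.030 = 3.485
Fold change = 2^(−3.485) = 0.0893

0.089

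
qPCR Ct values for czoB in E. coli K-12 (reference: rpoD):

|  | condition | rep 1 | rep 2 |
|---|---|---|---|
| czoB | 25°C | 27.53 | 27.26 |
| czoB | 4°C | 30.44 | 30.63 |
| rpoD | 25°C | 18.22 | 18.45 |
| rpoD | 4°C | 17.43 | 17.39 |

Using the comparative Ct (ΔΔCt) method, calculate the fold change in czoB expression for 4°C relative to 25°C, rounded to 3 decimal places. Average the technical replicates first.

0.060

Mean Ct: czoB 25°C 27.395; czoB 4°C 30.535; rpoD 25°C 18.335; rpoD 4°C 17.410
ΔCt(25°C) = 27.395 − 18.335 = 9.060
ΔCt(4°C) = 30.535 − 17.410 = 13.125
ΔΔCt = 13.125 − 9.060 = 4.065
Fold change = 2^(−4.065) = 0.0597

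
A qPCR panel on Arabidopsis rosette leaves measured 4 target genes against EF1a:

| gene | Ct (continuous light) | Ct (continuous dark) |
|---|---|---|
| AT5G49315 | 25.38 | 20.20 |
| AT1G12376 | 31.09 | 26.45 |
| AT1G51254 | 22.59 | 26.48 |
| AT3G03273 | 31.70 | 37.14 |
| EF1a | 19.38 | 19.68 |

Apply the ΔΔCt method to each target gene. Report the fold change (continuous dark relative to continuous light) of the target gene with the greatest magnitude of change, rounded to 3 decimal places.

AT5G49315: ΔΔCt = (20.20−19.68) − (25.38−19.38) = 0.52 − 6.00 = -5.48; fold change = 2^5.48 = 44.632
AT1G12376: ΔΔCt = (26.45−19.68) − (31.09−19.38) = 6.77 − 11.71 = -4.94; fold change = 2^4.94 = 30.696
AT1G51254: ΔΔCt = (26.48−19.68) − (22.59−19.38) = 6.80 − 3.21 = 3.59; fold change = 2^-3.59 = 0.083
AT3G03273: ΔΔCt = (37.14−19.68) − (31.70−19.38) = 17.46 − 12.32 = 5.14; fold change = 2^-5.14 = 0.028
AT5G49315 has the largest |ΔΔCt| = 5.48.

44.632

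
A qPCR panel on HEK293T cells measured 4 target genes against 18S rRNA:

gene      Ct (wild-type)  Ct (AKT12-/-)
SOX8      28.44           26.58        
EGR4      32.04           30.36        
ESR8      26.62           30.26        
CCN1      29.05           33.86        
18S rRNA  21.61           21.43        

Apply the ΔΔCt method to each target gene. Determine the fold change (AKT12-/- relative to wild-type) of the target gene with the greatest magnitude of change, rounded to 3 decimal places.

SOX8: ΔΔCt = (26.58−21.43) − (28.44−21.61) = 5.15 − 6.83 = -1.68; fold change = 2^1.68 = 3.204
EGR4: ΔΔCt = (30.36−21.43) − (32.04−21.61) = 8.93 − 10.43 = -1.50; fold change = 2^1.50 = 2.828
ESR8: ΔΔCt = (30.26−21.43) − (26.62−21.61) = 8.83 − 5.01 = 3.82; fold change = 2^-3.82 = 0.071
CCN1: ΔΔCt = (33.86−21.43) − (29.05−21.61) = 12.43 − 7.44 = 4.99; fold change = 2^-4.99 = 0.031
CCN1 has the largest |ΔΔCt| = 4.99.

0.031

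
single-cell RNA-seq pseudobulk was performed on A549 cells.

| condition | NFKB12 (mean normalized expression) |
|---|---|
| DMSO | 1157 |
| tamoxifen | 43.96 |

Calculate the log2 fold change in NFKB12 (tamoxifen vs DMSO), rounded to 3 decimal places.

-4.718

Fold change = 43.96 / 1157 = 0.0380
log2(0.0380) = -4.7181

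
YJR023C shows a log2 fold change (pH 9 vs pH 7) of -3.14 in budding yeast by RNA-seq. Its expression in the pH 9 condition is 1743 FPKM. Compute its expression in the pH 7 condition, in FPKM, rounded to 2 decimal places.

Fold change = 2^(-3.14) = 0.1134
pH 7 expression = 1743 / 0.1134 = 15364.96

15364.96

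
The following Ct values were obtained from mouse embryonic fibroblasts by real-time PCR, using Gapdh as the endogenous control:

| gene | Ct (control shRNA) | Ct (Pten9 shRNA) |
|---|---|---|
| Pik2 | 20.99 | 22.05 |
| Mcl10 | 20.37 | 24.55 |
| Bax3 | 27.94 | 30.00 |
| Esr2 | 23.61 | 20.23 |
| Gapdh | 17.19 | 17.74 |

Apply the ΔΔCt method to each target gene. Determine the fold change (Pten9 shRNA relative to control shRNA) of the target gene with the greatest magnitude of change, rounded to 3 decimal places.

Pik2: ΔΔCt = (22.05−17.74) − (20.99−17.19) = 4.31 − 3.80 = 0.51; fold change = 2^-0.51 = 0.702
Mcl10: ΔΔCt = (24.55−17.74) − (20.37−17.19) = 6.81 − 3.18 = 3.63; fold change = 2^-3.63 = 0.081
Bax3: ΔΔCt = (30.00−17.74) − (27.94−17.19) = 12.26 − 10.75 = 1.51; fold change = 2^-1.51 = 0.351
Esr2: ΔΔCt = (20.23−17.74) − (23.61−17.19) = 2.49 − 6.42 = -3.93; fold change = 2^3.93 = 15.242
Esr2 has the largest |ΔΔCt| = 3.93.

15.242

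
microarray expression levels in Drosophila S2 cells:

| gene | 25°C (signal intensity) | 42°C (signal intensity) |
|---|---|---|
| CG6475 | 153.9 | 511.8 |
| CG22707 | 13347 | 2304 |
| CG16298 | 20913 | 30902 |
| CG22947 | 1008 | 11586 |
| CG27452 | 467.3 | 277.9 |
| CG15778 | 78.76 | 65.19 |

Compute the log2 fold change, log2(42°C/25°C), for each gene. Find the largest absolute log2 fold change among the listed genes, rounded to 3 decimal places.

log2(511.8/153.9) = 1.734  (CG6475)
log2(2304/13347) = -2.534  (CG22707)
log2(30902/20913) = 0.563  (CG16298)
log2(11586/1008) = 3.523  (CG22947)
log2(277.9/467.3) = -0.750  (CG27452)
log2(65.19/78.76) = -0.273  (CG15778)
The largest magnitude belongs to CG22947.

3.523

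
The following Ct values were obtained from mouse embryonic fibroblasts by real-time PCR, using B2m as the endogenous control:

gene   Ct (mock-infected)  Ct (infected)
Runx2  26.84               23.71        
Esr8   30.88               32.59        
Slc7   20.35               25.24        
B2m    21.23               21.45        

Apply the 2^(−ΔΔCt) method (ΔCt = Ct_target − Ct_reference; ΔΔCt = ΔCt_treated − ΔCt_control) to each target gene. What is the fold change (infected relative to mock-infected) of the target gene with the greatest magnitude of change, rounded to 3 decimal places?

Runx2: ΔΔCt = (23.71−21.45) − (26.84−21.23) = 2.26 − 5.61 = -3.35; fold change = 2^3.35 = 10.196
Esr8: ΔΔCt = (32.59−21.45) − (30.88−21.23) = 11.14 − 9.65 = 1.49; fold change = 2^-1.49 = 0.356
Slc7: ΔΔCt = (25.24−21.45) − (20.35−21.23) = 3.79 − (-0.88) = 4.67; fold change = 2^-4.67 = 0.039
Slc7 has the largest |ΔΔCt| = 4.67.

0.039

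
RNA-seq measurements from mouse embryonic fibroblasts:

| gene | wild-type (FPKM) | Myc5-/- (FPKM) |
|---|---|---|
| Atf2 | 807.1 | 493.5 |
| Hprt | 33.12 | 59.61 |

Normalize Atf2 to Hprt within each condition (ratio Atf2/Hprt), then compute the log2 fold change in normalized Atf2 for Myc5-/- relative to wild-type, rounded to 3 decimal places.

-1.558

Atf2/Hprt (wild-type) = 807.1 / 33.12 = 24.369
Atf2/Hprt (Myc5-/-) = 493.5 / 59.61 = 8.2788
Fold change = 8.2788 / 24.369 = 0.3397
log2(0.3397) = -1.5575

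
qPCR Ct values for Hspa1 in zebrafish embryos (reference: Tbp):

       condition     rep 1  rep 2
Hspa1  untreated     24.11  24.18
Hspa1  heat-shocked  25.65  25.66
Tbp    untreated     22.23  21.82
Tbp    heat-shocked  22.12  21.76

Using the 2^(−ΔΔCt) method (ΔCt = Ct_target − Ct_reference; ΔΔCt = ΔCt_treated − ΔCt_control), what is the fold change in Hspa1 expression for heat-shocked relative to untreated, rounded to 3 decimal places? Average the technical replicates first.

Mean Ct: Hspa1 untreated 24.145; Hspa1 heat-shocked 25.655; Tbp untreated 22.025; Tbp heat-shocked 21.940
ΔCt(untreated) = 24.145 − 22.025 = 2.120
ΔCt(heat-shocked) = 25.655 − 21.940 = 3.715
ΔΔCt = 3.715 − 2.120 = 1.595
Fold change = 2^(−1.595) = 0.3310

0.331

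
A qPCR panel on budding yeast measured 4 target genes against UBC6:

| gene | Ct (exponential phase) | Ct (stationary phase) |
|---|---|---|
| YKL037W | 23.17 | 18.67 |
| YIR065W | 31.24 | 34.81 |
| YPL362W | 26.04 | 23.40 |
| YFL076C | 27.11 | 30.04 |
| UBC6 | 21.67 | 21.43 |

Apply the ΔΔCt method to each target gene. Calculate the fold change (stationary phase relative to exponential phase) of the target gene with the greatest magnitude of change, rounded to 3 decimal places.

YKL037W: ΔΔCt = (18.67−21.43) − (23.17−21.67) = -2.76 − 1.50 = -4.26; fold change = 2^4.26 = 19.160
YIR065W: ΔΔCt = (34.81−21.43) − (31.24−21.67) = 13.38 − 9.57 = 3.81; fold change = 2^-3.81 = 0.071
YPL362W: ΔΔCt = (23.40−21.43) − (26.04−21.67) = 1.97 − 4.37 = -2.40; fold change = 2^2.40 = 5.278
YFL076C: ΔΔCt = (30.04−21.43) − (27.11−21.67) = 8.61 − 5.44 = 3.17; fold change = 2^-3.17 = 0.111
YKL037W has the largest |ΔΔCt| = 4.26.

19.160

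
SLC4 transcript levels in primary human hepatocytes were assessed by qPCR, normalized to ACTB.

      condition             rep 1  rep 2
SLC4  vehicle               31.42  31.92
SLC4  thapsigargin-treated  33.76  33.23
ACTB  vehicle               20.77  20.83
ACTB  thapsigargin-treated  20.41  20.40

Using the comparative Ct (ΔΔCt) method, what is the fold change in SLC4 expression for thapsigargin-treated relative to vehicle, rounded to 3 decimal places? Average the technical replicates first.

0.215

Mean Ct: SLC4 vehicle 31.670; SLC4 thapsigargin-treated 33.495; ACTB vehicle 20.800; ACTB thapsigargin-treated 20.405
ΔCt(vehicle) = 31.670 − 20.800 = 10.870
ΔCt(thapsigargin-treated) = 33.495 − 20.405 = 13.090
ΔΔCt = 13.090 − 10.870 = 2.220
Fold change = 2^(−2.220) = 0.2146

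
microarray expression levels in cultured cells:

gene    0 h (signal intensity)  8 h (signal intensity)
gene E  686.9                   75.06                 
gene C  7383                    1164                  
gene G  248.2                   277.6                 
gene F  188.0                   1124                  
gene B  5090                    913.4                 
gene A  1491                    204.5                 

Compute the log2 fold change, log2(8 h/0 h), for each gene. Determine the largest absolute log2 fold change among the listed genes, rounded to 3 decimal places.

log2(75.06/686.9) = -3.194  (gene E)
log2(1164/7383) = -2.665  (gene C)
log2(277.6/248.2) = 0.162  (gene G)
log2(1124/188.0) = 2.580  (gene F)
log2(913.4/5090) = -2.478  (gene B)
log2(204.5/1491) = -2.866  (gene A)
The largest magnitude belongs to gene E.

3.194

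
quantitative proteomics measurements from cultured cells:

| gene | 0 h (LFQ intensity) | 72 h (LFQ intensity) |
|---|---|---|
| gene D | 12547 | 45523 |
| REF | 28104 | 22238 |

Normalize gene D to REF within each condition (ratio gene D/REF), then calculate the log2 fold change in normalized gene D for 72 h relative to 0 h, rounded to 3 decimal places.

gene D/REF (0 h) = 12547 / 28104 = 0.44645
gene D/REF (72 h) = 45523 / 22238 = 2.0471
Fold change = 2.0471 / 0.44645 = 4.5853
log2(4.5853) = 2.1970

2.197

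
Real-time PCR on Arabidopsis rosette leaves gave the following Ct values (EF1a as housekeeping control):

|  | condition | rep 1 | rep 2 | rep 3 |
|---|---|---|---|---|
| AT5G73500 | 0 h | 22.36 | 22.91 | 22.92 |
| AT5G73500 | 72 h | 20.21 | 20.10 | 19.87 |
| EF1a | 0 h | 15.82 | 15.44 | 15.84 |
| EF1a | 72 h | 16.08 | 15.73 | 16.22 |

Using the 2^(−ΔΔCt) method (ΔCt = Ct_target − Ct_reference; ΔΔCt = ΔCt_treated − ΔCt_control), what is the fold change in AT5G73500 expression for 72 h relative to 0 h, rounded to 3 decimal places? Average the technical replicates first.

7.890

Mean Ct: AT5G73500 0 h 22.730; AT5G73500 72 h 20.060; EF1a 0 h 15.700; EF1a 72 h 16.010
ΔCt(0 h) = 22.730 − 15.700 = 7.030
ΔCt(72 h) = 20.060 − 16.010 = 4.050
ΔΔCt = 4.050 − 7.030 = -2.980
Fold change = 2^(−(-2.980)) = 2^2.980 = 7.8899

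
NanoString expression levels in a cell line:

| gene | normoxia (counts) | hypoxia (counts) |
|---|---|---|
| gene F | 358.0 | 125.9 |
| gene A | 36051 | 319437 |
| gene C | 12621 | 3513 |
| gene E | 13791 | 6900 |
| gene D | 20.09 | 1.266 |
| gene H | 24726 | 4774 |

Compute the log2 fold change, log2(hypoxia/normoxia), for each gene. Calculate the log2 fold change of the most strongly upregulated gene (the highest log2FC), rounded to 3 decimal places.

log2(125.9/358.0) = -1.508  (gene F)
log2(319437/36051) = 3.147  (gene A)
log2(3513/12621) = -1.845  (gene C)
log2(6900/13791) = -0.999  (gene E)
log2(1.266/20.09) = -3.988  (gene D)
log2(4774/24726) = -2.373  (gene H)
gene A is most strongly upregulated.

3.147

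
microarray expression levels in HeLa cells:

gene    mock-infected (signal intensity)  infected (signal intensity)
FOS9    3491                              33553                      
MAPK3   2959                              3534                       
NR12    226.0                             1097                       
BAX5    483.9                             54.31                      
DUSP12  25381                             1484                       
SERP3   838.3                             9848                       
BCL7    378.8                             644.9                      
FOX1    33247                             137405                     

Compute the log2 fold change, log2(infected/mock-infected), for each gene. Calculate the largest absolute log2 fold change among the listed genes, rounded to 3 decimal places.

4.096

log2(33553/3491) = 3.265  (FOS9)
log2(3534/2959) = 0.256  (MAPK3)
log2(1097/226.0) = 2.279  (NR12)
log2(54.31/483.9) = -3.155  (BAX5)
log2(1484/25381) = -4.096  (DUSP12)
log2(9848/838.3) = 3.554  (SERP3)
log2(644.9/378.8) = 0.768  (BCL7)
log2(137405/33247) = 2.047  (FOX1)
The largest magnitude belongs to DUSP12.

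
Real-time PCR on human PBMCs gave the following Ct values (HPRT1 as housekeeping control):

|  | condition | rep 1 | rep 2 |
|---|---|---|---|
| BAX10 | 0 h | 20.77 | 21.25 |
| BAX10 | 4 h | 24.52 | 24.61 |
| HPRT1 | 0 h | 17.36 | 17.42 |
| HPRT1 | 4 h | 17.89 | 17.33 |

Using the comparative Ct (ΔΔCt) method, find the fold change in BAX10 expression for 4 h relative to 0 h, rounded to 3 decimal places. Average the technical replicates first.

Mean Ct: BAX10 0 h 21.010; BAX10 4 h 24.565; HPRT1 0 h 17.390; HPRT1 4 h 17.610
ΔCt(0 h) = 21.010 − 17.390 = 3.620
ΔCt(4 h) = 24.565 − 17.610 = 6.955
ΔΔCt = 6.955 − 3.620 = 3.335
Fold change = 2^(−3.335) = 0.0991

0.099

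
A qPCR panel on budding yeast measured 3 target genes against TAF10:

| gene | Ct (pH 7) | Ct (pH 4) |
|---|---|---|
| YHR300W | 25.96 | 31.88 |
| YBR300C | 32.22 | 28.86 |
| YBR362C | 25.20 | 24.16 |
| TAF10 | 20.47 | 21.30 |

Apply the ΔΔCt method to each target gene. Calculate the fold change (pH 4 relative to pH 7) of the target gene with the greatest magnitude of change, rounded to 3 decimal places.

0.029

YHR300W: ΔΔCt = (31.88−21.30) − (25.96−20.47) = 10.58 − 5.49 = 5.09; fold change = 2^-5.09 = 0.029
YBR300C: ΔΔCt = (28.86−21.30) − (32.22−20.47) = 7.56 − 11.75 = -4.19; fold change = 2^4.19 = 18.252
YBR362C: ΔΔCt = (24.16−21.30) − (25.20−20.47) = 2.86 − 4.73 = -1.87; fold change = 2^1.87 = 3.655
YHR300W has the largest |ΔΔCt| = 5.09.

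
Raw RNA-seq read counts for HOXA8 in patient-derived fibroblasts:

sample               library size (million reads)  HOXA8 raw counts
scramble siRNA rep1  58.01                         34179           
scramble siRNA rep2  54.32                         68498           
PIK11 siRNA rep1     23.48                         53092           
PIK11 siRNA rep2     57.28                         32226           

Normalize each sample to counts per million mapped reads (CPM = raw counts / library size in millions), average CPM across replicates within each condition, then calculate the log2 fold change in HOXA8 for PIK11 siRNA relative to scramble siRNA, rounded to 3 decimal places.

CPM(scramble siRNA rep1) = 34179 / 58.01 = 589.1915
CPM(scramble siRNA rep2) = 68498 / 54.32 = 1261.0088
CPM(PIK11 siRNA rep1) = 53092 / 23.48 = 2261.1584
CPM(PIK11 siRNA rep2) = 32226 / 57.28 = 562.6047
mean CPM(scramble siRNA) = 925.1002; mean CPM(PIK11 siRNA) = 1411.8816
Fold change = 1411.8816 / 925.1002 = 1.52619
log2(1.52619) = 0.6099

0.610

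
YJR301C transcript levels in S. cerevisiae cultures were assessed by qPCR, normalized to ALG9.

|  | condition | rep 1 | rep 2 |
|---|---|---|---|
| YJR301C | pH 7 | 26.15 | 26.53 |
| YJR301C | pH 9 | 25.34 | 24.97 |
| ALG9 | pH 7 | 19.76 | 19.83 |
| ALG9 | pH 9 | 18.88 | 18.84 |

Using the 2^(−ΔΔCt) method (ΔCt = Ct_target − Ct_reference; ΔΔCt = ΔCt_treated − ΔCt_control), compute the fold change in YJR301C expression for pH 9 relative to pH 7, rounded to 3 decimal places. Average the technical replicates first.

Mean Ct: YJR301C pH 7 26.340; YJR301C pH 9 25.155; ALG9 pH 7 19.795; ALG9 pH 9 18.860
ΔCt(pH 7) = 26.340 − 19.795 = 6.545
ΔCt(pH 9) = 25.155 − 18.860 = 6.295
ΔΔCt = 6.295 − 6.545 = -0.250
Fold change = 2^(−(-0.250)) = 2^0.250 = 1.1892

1.189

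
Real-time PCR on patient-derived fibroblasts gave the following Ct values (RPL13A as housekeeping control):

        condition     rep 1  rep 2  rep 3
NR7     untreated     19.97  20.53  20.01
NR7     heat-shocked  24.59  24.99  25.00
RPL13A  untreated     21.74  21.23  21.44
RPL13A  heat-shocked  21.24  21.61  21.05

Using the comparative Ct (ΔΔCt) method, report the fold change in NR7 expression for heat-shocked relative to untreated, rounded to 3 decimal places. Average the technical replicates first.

Mean Ct: NR7 untreated 20.170; NR7 heat-shocked 24.860; RPL13A untreated 21.470; RPL13A heat-shocked 21.300
ΔCt(untreated) = 20.170 − 21.470 = -1.300
ΔCt(heat-shocked) = 24.860 − 21.300 = 3.560
ΔΔCt = 3.560 − (-1.300) = 4.860
Fold change = 2^(−4.860) = 0.0344

0.034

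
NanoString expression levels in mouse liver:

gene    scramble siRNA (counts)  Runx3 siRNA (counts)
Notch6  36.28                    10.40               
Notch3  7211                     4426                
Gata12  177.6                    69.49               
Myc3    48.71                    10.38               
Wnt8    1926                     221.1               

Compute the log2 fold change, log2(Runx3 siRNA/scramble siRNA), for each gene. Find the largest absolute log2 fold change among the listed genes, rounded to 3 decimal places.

3.123

log2(10.40/36.28) = -1.803  (Notch6)
log2(4426/7211) = -0.704  (Notch3)
log2(69.49/177.6) = -1.354  (Gata12)
log2(10.38/48.71) = -2.230  (Myc3)
log2(221.1/1926) = -3.123  (Wnt8)
The largest magnitude belongs to Wnt8.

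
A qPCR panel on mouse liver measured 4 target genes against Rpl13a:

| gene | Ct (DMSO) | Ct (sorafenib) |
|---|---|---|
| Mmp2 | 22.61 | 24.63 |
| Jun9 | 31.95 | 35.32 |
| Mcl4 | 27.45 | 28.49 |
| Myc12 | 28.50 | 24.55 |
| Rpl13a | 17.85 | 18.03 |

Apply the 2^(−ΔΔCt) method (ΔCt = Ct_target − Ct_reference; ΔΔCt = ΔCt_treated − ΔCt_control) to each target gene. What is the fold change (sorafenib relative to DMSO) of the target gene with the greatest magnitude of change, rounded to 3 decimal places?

Mmp2: ΔΔCt = (24.63−18.03) − (22.61−17.85) = 6.60 − 4.76 = 1.84; fold change = 2^-1.84 = 0.279
Jun9: ΔΔCt = (35.32−18.03) − (31.95−17.85) = 17.29 − 14.10 = 3.19; fold change = 2^-3.19 = 0.110
Mcl4: ΔΔCt = (28.49−18.03) − (27.45−17.85) = 10.46 − 9.60 = 0.86; fold change = 2^-0.86 = 0.551
Myc12: ΔΔCt = (24.55−18.03) − (28.50−17.85) = 6.52 − 10.65 = -4.13; fold change = 2^4.13 = 17.509
Myc12 has the largest |ΔΔCt| = 4.13.

17.509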